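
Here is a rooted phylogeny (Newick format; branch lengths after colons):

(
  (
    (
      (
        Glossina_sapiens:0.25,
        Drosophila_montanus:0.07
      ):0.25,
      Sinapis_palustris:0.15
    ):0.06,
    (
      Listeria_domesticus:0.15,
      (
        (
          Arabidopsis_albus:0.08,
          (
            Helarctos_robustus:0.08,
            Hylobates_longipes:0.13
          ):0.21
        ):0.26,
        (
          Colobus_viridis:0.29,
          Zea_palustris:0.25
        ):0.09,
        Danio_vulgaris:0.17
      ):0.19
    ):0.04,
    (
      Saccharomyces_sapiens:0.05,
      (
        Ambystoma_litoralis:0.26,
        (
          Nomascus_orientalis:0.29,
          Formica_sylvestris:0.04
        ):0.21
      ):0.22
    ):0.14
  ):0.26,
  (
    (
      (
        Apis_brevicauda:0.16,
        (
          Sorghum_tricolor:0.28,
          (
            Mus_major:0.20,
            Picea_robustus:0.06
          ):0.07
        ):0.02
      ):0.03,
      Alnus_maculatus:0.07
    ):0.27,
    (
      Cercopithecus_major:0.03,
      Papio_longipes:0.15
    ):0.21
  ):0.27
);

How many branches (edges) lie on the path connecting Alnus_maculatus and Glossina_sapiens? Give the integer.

7

The MRCA of Alnus_maculatus and Glossina_sapiens is the root of the tree.
From Alnus_maculatus up to that node: 3 branches. From Glossina_sapiens up to the same node: 4 branches. Total: 3 + 4 = 7.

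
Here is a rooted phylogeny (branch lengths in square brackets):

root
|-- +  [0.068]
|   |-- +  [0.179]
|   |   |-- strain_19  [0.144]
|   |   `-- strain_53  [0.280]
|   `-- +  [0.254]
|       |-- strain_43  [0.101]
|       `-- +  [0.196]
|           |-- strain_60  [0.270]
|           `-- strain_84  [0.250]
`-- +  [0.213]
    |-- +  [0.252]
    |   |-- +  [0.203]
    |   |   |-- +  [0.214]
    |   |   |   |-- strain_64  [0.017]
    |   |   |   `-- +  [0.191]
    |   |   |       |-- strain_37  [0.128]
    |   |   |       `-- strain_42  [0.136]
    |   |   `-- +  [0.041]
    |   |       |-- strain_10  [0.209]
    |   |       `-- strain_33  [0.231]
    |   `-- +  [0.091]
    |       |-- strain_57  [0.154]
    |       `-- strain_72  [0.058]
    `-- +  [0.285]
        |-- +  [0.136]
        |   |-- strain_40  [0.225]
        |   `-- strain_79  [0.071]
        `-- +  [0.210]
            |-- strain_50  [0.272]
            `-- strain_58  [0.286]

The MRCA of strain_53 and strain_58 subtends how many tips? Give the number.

The MRCA of strain_53 and strain_58 is the root, so the clade is the entire tree.
That clade contains 16 terminal taxa: strain_10, strain_19, strain_33, strain_37, strain_40, strain_42, strain_43, strain_50, strain_53, strain_57, strain_58, strain_60, strain_64, strain_72, strain_79, strain_84.

16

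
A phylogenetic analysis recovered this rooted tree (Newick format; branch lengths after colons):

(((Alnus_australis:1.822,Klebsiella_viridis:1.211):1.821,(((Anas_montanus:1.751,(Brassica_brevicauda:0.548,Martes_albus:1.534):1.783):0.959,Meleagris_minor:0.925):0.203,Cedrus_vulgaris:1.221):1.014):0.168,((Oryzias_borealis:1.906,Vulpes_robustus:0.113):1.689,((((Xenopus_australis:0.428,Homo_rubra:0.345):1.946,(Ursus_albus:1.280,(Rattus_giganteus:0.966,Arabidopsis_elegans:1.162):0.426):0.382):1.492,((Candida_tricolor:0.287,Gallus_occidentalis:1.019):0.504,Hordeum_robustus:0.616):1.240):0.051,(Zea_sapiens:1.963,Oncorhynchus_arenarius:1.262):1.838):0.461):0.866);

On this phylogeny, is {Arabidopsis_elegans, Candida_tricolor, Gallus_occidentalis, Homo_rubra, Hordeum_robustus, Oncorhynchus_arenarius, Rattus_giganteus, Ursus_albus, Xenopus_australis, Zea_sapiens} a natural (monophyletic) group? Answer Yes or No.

Yes

The most recent common ancestor of these taxa subtends ((((Xenopus_australis,Homo_rubra),(Ursus_albus,(Rattus_giganteus,Arabidopsis_elegans))),((Candida_tricolor,Gallus_occidentalis),Hordeum_robustus)),(Zea_sapiens,Oncorhynchus_arenarius)).
That clade has exactly 10 tips — every listed taxon and nothing else — so the group is monophyletic.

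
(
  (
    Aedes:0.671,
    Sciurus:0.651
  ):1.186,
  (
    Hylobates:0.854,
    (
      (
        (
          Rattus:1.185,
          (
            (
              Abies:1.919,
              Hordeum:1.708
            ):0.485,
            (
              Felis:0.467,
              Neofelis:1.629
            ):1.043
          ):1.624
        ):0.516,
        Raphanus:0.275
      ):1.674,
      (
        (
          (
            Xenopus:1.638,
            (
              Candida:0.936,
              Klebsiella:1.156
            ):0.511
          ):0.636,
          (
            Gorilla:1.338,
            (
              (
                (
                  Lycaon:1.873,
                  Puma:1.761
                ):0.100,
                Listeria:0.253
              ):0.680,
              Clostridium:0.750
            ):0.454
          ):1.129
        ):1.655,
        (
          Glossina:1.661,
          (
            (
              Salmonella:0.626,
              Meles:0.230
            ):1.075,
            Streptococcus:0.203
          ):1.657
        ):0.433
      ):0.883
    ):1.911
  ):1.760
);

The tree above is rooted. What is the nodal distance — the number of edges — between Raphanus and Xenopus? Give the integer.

The MRCA of Raphanus and Xenopus is the node subtending (((Rattus,((Abies,Hordeum),(Felis,Neofelis))),Raphanus),(((Xenopus,(Candida,Klebsiella)),(Gorilla,(((Lycaon,Puma),Listeria),Clostridium))),(Glossina,((Salmonella,Meles),Streptococcus)))).
From Raphanus up to that node: 2 branches. From Xenopus up to the same node: 4 branches. Total: 2 + 4 = 6.

6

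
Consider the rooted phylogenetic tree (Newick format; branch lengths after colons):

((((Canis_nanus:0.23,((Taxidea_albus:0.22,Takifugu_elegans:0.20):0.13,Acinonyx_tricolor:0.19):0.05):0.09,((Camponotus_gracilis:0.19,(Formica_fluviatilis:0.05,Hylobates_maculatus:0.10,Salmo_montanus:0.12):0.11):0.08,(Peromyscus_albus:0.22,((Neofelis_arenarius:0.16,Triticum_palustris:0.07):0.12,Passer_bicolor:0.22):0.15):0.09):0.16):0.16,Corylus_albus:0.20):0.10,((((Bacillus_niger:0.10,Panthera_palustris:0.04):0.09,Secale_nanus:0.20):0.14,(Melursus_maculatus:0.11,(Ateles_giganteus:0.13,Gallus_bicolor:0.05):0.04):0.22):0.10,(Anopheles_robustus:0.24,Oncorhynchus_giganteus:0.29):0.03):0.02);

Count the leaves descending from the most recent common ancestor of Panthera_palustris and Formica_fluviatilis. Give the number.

21

The MRCA of Panthera_palustris and Formica_fluviatilis is the root, so the clade is the entire tree.
That clade contains 21 terminal taxa: Acinonyx_tricolor, Anopheles_robustus, Ateles_giganteus, Bacillus_niger, Camponotus_gracilis, Canis_nanus, Corylus_albus, Formica_fluviatilis, Gallus_bicolor, Hylobates_maculatus, Melursus_maculatus, Neofelis_arenarius, Oncorhynchus_giganteus, Panthera_palustris, Passer_bicolor, Peromyscus_albus, Salmo_montanus, Secale_nanus, Takifugu_elegans, Taxidea_albus, Triticum_palustris.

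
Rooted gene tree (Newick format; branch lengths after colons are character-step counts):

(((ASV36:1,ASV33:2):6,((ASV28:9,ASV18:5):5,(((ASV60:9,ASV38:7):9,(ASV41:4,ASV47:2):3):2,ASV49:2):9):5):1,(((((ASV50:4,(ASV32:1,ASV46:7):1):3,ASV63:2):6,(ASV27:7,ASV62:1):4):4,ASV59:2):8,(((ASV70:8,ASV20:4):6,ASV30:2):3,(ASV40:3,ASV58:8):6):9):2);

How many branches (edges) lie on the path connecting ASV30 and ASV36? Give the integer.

The MRCA of ASV30 and ASV36 is the root of the tree.
From ASV30 up to that node: 4 branches. From ASV36 up to the same node: 3 branches. Total: 4 + 3 = 7.

7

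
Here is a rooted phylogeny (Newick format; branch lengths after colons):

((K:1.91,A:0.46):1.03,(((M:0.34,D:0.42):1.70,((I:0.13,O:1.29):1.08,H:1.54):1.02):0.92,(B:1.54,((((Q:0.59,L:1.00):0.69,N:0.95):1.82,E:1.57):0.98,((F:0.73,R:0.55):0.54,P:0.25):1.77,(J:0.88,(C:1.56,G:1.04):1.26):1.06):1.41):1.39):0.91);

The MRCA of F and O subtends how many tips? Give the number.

16

The MRCA of F and O is the node subtending (((M,D),((I,O),H)),(B,((((Q,L),N),E),((F,R),P),(J,(C,G))))).
That clade contains 16 terminal taxa: B, C, D, E, F, G, H, I, J, L, M, N, O, P, Q, R.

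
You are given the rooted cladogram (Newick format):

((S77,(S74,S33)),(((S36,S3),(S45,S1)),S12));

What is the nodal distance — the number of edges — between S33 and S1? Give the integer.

7

The MRCA of S33 and S1 is the root of the tree.
From S33 up to that node: 3 branches. From S1 up to the same node: 4 branches. Total: 3 + 4 = 7.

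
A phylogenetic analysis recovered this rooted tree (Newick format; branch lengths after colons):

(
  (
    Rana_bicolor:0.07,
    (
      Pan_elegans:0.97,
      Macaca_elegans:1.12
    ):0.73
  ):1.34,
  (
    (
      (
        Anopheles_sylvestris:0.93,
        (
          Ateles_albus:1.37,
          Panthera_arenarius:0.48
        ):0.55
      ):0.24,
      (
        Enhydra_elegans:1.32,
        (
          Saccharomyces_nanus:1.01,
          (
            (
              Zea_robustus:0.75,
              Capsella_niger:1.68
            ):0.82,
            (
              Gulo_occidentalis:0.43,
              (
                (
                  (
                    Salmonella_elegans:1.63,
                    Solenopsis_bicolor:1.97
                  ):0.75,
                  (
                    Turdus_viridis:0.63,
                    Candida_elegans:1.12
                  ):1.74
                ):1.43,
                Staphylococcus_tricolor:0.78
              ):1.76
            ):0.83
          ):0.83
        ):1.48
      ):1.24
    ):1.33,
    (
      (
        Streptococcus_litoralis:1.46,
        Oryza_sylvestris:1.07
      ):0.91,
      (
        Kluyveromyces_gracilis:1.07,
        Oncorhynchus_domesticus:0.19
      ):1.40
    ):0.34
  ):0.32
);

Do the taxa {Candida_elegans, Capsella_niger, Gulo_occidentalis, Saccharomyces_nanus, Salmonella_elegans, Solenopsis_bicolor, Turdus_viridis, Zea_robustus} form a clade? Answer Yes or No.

No

The MRCA of the listed taxa subtends (Saccharomyces_nanus,((Zea_robustus,Capsella_niger),(Gulo_occidentalis,(((Salmonella_elegans,Solenopsis_bicolor),(Turdus_viridis,Candida_elegans)),Staphylococcus_tricolor)))).
That clade also contains Staphylococcus_tricolor, which is not in the proposed group, so the group is not monophyletic.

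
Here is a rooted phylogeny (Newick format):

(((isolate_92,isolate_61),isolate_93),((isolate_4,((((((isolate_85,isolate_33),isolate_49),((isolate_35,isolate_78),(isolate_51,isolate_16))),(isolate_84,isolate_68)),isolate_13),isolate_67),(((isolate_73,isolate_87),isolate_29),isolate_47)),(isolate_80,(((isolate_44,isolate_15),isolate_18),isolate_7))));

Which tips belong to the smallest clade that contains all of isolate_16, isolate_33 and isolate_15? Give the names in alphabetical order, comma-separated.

Tracing isolate_16: it sits inside (isolate_51,isolate_16).
Tracing isolate_33: it sits inside (isolate_85,isolate_33).
Tracing isolate_15: it sits inside (isolate_44,isolate_15).
The smallest clade enclosing all 3 is ((isolate_4,((((((isolate_85,isolate_33),isolate_49),((isolate_35,isolate_78),(isolate_51,isolate_16))),(isolate_84,isolate_68)),isolate_13),isolate_67),(((isolate_73,isolate_87),isolate_29),isolate_47)),(isolate_80,(((isolate_44,isolate_15),isolate_18),isolate_7))); the answer is its 21 terminal taxa in alphabetical order.

isolate_13, isolate_15, isolate_16, isolate_18, isolate_29, isolate_33, isolate_35, isolate_4, isolate_44, isolate_47, isolate_49, isolate_51, isolate_67, isolate_68, isolate_7, isolate_73, isolate_78, isolate_80, isolate_84, isolate_85, isolate_87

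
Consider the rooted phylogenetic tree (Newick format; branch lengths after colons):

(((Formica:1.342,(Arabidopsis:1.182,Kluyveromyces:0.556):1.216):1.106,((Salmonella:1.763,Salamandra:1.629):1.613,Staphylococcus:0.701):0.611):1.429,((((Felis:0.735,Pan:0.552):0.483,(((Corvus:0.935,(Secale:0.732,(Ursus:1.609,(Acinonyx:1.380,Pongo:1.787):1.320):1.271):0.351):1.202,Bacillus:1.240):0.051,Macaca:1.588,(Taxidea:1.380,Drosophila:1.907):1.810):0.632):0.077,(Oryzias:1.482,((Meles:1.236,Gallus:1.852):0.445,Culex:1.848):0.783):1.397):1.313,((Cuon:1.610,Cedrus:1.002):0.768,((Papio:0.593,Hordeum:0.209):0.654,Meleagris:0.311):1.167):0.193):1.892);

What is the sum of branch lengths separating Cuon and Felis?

5.179

The path runs Cuon → … → MRCA → … → Felis; the MRCA is the node subtending ((((Felis,Pan),(((Corvus,(Secale,(Ursus,(Acinonyx,Pongo)))),Bacillus),Macaca,(Taxidea,Drosophila))),(Oryzias,((Meles,Gallus),Culex))),((Cuon,Cedrus),((Papio,Hordeum),Meleagris))).
Branch lengths along that path: 1.610 + 0.768 + 0.193 + 1.313 + 0.077 + 0.483 + 0.735 = 5.179.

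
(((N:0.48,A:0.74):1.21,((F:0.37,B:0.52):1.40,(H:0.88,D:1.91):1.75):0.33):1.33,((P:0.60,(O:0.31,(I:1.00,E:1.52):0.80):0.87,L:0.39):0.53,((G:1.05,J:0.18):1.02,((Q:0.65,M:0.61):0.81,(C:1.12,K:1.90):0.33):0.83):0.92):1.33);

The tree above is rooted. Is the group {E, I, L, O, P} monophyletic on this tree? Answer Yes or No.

Yes

The most recent common ancestor of these taxa subtends (P,(O,(I,E)),L).
That clade has exactly 5 tips — every listed taxon and nothing else — so the group is monophyletic.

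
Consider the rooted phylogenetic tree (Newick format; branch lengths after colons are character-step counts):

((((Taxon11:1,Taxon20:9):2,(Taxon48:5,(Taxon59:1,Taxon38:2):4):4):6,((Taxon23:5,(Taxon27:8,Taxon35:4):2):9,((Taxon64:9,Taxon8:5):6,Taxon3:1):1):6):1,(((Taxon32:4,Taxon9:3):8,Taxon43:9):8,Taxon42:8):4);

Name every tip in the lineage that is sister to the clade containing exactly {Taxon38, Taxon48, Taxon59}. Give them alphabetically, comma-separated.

Taxon11, Taxon20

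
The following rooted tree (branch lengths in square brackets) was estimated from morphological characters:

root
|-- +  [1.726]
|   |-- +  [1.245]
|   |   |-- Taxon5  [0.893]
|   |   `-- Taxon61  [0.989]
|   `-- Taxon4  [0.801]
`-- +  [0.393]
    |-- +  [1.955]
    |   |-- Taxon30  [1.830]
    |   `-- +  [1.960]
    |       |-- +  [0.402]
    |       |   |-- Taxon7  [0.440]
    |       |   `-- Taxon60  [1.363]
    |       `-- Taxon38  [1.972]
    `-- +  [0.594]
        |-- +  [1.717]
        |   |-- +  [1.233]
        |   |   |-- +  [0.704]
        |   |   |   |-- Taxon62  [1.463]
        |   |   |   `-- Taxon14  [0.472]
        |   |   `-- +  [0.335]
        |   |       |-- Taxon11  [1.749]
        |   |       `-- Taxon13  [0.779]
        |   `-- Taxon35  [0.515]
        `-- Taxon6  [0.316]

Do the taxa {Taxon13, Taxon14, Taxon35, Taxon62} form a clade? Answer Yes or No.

The MRCA of the listed taxa subtends (((Taxon62,Taxon14),(Taxon11,Taxon13)),Taxon35).
That clade also contains Taxon11, which is not in the proposed group, so the group is not monophyletic.

No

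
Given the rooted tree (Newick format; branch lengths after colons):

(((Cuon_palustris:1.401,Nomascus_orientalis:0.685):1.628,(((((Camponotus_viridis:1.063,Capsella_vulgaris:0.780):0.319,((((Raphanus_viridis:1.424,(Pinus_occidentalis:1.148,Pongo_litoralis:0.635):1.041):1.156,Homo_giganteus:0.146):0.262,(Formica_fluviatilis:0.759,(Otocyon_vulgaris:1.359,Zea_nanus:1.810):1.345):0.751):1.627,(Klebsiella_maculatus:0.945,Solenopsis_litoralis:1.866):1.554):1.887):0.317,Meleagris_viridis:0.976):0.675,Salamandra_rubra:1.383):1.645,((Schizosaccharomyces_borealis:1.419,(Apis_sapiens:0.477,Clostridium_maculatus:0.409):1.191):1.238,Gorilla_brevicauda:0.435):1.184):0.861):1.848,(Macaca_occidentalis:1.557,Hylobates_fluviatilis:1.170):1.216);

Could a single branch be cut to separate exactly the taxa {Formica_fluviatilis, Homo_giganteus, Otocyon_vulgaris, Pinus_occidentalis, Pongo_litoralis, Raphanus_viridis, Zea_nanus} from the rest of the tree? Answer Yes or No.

The most recent common ancestor of these taxa subtends (((Raphanus_viridis,(Pinus_occidentalis,Pongo_litoralis)),Homo_giganteus),(Formica_fluviatilis,(Otocyon_vulgaris,Zea_nanus))).
That clade has exactly 7 tips — every listed taxon and nothing else — so the group is monophyletic.

Yes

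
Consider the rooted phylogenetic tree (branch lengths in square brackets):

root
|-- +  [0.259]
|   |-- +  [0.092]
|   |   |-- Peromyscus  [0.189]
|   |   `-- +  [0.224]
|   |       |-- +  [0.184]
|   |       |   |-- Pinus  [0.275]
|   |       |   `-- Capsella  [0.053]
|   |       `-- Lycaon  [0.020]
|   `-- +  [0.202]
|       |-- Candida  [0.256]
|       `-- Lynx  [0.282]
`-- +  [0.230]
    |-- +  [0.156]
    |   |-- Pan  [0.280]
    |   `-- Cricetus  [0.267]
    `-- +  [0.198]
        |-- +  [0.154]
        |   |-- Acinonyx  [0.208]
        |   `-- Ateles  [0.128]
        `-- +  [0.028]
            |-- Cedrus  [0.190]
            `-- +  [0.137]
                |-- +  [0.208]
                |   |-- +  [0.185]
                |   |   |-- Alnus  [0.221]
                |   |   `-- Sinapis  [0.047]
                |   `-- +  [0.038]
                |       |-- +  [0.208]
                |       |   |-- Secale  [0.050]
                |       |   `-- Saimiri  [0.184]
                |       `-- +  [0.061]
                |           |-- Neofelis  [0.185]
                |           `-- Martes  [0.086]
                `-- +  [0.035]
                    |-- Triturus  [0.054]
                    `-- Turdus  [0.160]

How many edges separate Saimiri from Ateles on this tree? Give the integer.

The MRCA of Saimiri and Ateles is the node subtending ((Acinonyx,Ateles),(Cedrus,(((Alnus,Sinapis),((Secale,Saimiri),(Neofelis,Martes))),(Triturus,Turdus)))).
From Saimiri up to that node: 6 branches. From Ateles up to the same node: 2 branches. Total: 6 + 2 = 8.

8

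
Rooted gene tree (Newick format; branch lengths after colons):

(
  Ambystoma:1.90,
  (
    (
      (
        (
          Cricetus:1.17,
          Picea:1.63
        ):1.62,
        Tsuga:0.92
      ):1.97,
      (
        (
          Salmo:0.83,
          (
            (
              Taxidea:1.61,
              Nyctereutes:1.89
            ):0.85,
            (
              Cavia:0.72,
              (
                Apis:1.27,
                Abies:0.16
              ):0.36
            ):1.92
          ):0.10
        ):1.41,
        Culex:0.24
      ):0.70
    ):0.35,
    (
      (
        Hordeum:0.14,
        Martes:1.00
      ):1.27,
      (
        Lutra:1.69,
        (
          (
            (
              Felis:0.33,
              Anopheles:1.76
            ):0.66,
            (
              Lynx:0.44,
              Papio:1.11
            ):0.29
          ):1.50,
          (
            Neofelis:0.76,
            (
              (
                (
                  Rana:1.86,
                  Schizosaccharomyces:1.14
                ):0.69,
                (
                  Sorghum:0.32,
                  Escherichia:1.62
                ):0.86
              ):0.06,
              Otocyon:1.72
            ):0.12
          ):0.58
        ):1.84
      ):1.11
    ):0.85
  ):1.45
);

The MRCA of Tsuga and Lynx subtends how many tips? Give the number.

23

The MRCA of Tsuga and Lynx is the node subtending ((((Cricetus,Picea),Tsuga),((Salmo,((Taxidea,Nyctereutes),(Cavia,(Apis,Abies)))),Culex)),((Hordeum,Martes),(Lutra,(((Felis,Anopheles),(Lynx,Papio)),(Neofelis,(((Rana,Schizosaccharomyces),(Sorghum,Escherichia)),Otocyon)))))).
That clade contains 23 terminal taxa: Abies, Anopheles, Apis, Cavia, Cricetus, Culex, Escherichia, Felis, Hordeum, Lutra, Lynx, Martes, Neofelis, Nyctereutes, Otocyon, Papio, Picea, Rana, Salmo, Schizosaccharomyces, Sorghum, Taxidea, Tsuga.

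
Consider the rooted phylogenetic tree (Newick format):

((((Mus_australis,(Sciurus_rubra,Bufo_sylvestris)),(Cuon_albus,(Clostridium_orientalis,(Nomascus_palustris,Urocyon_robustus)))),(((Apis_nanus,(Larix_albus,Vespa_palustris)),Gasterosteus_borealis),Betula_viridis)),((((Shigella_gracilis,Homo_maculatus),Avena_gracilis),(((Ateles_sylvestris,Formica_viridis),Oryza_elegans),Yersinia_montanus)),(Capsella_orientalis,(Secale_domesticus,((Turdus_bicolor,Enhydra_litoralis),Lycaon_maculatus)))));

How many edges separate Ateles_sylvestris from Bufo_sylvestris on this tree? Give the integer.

The MRCA of Ateles_sylvestris and Bufo_sylvestris is the root of the tree.
From Ateles_sylvestris up to that node: 6 branches. From Bufo_sylvestris up to the same node: 5 branches. Total: 6 + 5 = 11.

11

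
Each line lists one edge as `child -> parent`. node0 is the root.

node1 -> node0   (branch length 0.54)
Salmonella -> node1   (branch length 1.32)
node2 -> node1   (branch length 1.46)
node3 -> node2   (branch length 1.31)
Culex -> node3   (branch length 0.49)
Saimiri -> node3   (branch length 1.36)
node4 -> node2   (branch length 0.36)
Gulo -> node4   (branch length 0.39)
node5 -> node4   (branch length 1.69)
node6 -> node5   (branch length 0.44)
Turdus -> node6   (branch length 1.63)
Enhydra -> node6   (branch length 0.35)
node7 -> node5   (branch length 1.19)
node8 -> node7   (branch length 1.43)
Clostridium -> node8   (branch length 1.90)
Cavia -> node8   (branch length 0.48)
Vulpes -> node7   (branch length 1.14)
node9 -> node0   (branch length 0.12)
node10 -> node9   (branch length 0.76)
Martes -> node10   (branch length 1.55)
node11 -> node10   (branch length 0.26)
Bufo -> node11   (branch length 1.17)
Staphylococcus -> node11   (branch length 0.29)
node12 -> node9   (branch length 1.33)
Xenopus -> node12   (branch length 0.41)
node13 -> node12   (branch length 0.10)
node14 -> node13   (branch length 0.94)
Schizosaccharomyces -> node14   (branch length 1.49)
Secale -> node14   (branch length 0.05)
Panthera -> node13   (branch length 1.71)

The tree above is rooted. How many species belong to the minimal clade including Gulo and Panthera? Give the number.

16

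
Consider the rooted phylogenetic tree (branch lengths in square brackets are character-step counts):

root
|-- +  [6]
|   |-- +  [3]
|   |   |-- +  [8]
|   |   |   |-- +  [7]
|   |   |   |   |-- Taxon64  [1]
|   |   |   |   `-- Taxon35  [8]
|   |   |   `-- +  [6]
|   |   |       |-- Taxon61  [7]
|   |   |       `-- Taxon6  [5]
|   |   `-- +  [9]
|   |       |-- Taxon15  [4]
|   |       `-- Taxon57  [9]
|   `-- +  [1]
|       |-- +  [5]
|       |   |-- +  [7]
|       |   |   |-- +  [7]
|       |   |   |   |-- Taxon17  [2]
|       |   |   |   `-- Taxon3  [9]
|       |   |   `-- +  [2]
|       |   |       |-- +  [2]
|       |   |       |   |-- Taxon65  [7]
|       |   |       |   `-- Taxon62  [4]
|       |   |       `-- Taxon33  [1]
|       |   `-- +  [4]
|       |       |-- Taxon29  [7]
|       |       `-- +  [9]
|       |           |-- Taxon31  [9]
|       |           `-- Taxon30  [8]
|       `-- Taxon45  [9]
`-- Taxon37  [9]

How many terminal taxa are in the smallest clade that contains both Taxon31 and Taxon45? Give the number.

9

The MRCA of Taxon31 and Taxon45 is the node subtending ((((Taxon17,Taxon3),((Taxon65,Taxon62),Taxon33)),(Taxon29,(Taxon31,Taxon30))),Taxon45).
That clade contains 9 terminal taxa: Taxon17, Taxon29, Taxon3, Taxon30, Taxon31, Taxon33, Taxon45, Taxon62, Taxon65.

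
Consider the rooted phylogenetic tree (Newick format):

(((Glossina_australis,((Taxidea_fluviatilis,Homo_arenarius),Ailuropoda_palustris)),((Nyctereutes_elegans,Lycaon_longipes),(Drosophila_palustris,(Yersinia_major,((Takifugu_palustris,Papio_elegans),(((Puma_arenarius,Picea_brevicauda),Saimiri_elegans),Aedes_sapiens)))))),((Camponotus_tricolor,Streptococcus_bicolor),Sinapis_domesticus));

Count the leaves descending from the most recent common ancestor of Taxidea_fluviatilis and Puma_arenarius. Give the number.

14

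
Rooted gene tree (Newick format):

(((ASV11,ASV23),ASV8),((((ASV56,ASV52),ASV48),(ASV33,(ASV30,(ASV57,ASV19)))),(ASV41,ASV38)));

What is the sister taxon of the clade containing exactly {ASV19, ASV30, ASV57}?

ASV33

The clade containing exactly {ASV19, ASV30, ASV57} attaches to the tree at the node subtending (ASV33,(ASV30,(ASV57,ASV19))).
The other lineage descending from that same node — the sister group — is the single tip ASV33.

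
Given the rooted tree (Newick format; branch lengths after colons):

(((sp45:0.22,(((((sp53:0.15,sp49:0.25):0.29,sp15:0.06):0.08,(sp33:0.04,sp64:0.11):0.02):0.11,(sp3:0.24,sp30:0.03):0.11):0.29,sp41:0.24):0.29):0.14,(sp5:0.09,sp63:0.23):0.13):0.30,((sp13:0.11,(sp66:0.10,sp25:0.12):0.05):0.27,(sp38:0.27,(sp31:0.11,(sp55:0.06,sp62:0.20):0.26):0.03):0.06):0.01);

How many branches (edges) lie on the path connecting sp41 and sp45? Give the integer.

The MRCA of sp41 and sp45 is the node subtending (sp45,(((((sp53,sp49),sp15),(sp33,sp64)),(sp3,sp30)),sp41)).
From sp41 up to that node: 2 branches. From sp45 up to the same node: 1 branch. Total: 2 + 1 = 3.

3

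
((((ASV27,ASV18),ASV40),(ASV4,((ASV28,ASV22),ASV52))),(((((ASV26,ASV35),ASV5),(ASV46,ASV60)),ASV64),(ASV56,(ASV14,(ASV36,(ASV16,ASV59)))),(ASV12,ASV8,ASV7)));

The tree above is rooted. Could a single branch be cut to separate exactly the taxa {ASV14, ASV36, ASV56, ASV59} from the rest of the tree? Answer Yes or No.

No

The MRCA of the listed taxa subtends (ASV56,(ASV14,(ASV36,(ASV16,ASV59)))).
That clade also contains ASV16, which is not in the proposed group, so the group is not monophyletic.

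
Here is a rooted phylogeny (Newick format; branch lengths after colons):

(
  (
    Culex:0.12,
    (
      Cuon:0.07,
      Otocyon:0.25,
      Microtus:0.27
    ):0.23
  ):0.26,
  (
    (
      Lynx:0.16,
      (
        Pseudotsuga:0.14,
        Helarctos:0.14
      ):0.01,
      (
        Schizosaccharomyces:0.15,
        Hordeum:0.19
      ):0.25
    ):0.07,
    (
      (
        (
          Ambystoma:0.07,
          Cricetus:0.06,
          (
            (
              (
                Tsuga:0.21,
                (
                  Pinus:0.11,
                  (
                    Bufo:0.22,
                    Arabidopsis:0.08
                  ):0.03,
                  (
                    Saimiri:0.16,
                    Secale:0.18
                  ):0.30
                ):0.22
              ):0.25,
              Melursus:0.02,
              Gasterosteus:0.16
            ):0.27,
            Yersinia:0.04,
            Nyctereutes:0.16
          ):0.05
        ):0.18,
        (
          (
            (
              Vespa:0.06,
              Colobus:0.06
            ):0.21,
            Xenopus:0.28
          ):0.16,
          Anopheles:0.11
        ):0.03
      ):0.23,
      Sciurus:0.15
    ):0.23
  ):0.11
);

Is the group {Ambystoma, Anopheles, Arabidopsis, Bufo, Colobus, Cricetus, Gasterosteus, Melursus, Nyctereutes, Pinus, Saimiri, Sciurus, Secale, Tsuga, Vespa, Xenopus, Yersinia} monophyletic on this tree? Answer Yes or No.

The most recent common ancestor of these taxa subtends (((Ambystoma,Cricetus,(((Tsuga,(Pinus,(Bufo,Arabidopsis),(Saimiri,Secale))),Melursus,Gasterosteus),Yersinia,Nyctereutes)),(((Vespa,Colobus),Xenopus),Anopheles)),Sciurus).
That clade has exactly 17 tips — every listed taxon and nothing else — so the group is monophyletic.

Yes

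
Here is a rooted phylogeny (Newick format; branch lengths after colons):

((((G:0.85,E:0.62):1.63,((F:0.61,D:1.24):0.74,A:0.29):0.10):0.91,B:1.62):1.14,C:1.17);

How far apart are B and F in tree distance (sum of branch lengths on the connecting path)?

3.98

The path runs B → … → MRCA → … → F; the MRCA is the node subtending (((G,E),((F,D),A)),B).
Branch lengths along that path: 1.62 + 0.91 + 0.10 + 0.74 + 0.61 = 3.98.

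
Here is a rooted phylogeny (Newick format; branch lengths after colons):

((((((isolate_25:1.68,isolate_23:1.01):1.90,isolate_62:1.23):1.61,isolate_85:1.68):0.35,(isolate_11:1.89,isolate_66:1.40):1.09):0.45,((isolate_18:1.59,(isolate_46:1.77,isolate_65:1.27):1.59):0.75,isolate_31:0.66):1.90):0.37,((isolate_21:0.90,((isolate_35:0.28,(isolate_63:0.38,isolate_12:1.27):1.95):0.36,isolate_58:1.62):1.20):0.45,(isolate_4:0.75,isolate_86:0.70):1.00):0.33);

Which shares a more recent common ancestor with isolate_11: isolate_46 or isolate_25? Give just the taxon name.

The MRCA of isolate_11 and isolate_25 subtends ((((isolate_25,isolate_23),isolate_62),isolate_85),(isolate_11,isolate_66)) (6 taxa).
The MRCA of isolate_11 and isolate_46 subtends (((((isolate_25,isolate_23),isolate_62),isolate_85),(isolate_11,isolate_66)),((isolate_18,(isolate_46,isolate_65)),isolate_31)) (10 taxa).
The first is nested inside the second, so isolate_11 shares a more recent common ancestor with isolate_25.

isolate_25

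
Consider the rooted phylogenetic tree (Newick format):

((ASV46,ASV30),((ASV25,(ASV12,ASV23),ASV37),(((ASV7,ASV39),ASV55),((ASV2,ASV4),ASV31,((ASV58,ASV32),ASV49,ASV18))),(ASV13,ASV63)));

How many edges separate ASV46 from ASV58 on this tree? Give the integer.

8

The MRCA of ASV46 and ASV58 is the root of the tree.
From ASV46 up to that node: 2 branches. From ASV58 up to the same node: 6 branches. Total: 2 + 6 = 8.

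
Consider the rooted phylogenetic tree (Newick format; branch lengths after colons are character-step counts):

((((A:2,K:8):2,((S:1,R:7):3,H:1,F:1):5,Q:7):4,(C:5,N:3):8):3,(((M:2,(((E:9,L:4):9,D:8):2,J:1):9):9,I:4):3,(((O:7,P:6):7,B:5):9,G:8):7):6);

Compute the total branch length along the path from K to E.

64

The path runs K → … → MRCA → … → E; the MRCA is the root of the tree.
Branch lengths along that path: 8 + 2 + 4 + 3 + 6 + 3 + 9 + 9 + 2 + 9 + 9 = 64.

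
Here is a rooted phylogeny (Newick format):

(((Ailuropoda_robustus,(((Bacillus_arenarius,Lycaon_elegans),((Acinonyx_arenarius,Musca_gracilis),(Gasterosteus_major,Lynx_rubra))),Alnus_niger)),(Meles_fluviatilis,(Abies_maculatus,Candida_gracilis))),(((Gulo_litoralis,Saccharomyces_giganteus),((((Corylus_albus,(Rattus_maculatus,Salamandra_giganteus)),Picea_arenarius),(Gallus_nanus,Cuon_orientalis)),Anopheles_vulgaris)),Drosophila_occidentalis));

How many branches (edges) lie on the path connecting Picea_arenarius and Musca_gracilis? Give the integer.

13

The MRCA of Picea_arenarius and Musca_gracilis is the root of the tree.
From Picea_arenarius up to that node: 6 branches. From Musca_gracilis up to the same node: 7 branches. Total: 6 + 7 = 13.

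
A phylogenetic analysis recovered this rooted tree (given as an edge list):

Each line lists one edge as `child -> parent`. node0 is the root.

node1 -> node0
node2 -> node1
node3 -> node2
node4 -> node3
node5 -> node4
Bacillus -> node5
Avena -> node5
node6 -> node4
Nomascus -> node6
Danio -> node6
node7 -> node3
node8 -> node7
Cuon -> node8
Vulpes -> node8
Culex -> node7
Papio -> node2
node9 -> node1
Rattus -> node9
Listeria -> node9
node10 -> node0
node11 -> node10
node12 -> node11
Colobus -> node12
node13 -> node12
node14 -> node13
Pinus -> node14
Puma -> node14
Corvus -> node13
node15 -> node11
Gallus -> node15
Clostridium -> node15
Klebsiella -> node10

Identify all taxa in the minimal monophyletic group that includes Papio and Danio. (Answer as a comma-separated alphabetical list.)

Avena, Bacillus, Culex, Cuon, Danio, Nomascus, Papio, Vulpes

Tracing Papio: it sits inside ((((Bacillus,Avena),(Nomascus,Danio)),((Cuon,Vulpes),Culex)),Papio).
Tracing Danio: it sits inside (Nomascus,Danio).
The smallest clade enclosing both is ((((Bacillus,Avena),(Nomascus,Danio)),((Cuon,Vulpes),Culex)),Papio); the answer is its 8 terminal taxa in alphabetical order.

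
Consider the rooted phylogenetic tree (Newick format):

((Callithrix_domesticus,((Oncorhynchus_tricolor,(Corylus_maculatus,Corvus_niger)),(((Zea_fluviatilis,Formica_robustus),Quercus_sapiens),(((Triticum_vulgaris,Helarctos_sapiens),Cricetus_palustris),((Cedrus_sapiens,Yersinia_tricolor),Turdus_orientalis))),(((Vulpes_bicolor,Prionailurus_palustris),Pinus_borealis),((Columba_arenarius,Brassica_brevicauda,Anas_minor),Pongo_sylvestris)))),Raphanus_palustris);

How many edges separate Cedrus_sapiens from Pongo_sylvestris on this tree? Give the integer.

The MRCA of Cedrus_sapiens and Pongo_sylvestris is the node subtending ((Oncorhynchus_tricolor,(Corylus_maculatus,Corvus_niger)),(((Zea_fluviatilis,Formica_robustus),Quercus_sapiens),(((Triticum_vulgaris,Helarctos_sapiens),Cricetus_palustris),((Cedrus_sapiens,Yersinia_tricolor),Turdus_orientalis))),(((Vulpes_bicolor,Prionailurus_palustris),Pinus_borealis),((Columba_arenarius,Brassica_brevicauda,Anas_minor),Pongo_sylvestris))).
From Cedrus_sapiens up to that node: 5 branches. From Pongo_sylvestris up to the same node: 3 branches. Total: 5 + 3 = 8.

8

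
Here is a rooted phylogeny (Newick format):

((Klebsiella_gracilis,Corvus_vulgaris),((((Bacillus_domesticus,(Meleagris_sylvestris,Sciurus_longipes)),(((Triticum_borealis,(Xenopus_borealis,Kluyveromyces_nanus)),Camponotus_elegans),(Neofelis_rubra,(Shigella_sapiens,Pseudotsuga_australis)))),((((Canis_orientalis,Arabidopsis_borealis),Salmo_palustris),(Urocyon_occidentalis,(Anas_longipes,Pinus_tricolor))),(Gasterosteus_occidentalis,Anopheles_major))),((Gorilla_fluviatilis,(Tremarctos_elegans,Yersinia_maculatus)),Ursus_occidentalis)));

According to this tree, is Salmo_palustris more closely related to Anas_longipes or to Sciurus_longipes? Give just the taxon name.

Anas_longipes

The MRCA of Salmo_palustris and Anas_longipes subtends (((Canis_orientalis,Arabidopsis_borealis),Salmo_palustris),(Urocyon_occidentalis,(Anas_longipes,Pinus_tricolor))) (6 taxa).
The MRCA of Salmo_palustris and Sciurus_longipes subtends (((Bacillus_domesticus,(Meleagris_sylvestris,Sciurus_longipes)),(((Triticum_borealis,(Xenopus_borealis,Kluyveromyces_nanus)),Camponotus_elegans),(Neofelis_rubra,(Shigella_sapiens,Pseudotsuga_australis)))),((((Canis_orientalis,Arabidopsis_borealis),Salmo_palustris),(Urocyon_occidentalis,(Anas_longipes,Pinus_tricolor))),(Gasterosteus_occidentalis,Anopheles_major))) (18 taxa).
The first is nested inside the second, so Salmo_palustris shares a more recent common ancestor with Anas_longipes.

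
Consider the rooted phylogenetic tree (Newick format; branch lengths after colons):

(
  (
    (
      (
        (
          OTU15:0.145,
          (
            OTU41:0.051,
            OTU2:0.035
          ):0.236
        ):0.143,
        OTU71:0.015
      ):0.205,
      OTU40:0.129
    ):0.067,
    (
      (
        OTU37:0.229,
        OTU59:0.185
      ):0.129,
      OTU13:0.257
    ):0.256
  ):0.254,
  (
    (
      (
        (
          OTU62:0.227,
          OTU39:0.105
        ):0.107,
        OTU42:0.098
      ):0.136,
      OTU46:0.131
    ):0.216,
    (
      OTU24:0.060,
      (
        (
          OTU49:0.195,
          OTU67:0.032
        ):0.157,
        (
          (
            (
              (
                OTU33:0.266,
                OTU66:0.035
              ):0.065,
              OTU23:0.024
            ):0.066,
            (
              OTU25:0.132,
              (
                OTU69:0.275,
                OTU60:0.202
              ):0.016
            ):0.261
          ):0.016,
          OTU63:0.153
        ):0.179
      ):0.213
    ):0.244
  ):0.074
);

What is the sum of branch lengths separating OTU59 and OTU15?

1.130

The path runs OTU59 → … → MRCA → … → OTU15; the MRCA is the node subtending ((((OTU15,(OTU41,OTU2)),OTU71),OTU40),((OTU37,OTU59),OTU13)).
Branch lengths along that path: 0.185 + 0.129 + 0.256 + 0.067 + 0.205 + 0.143 + 0.145 = 1.130.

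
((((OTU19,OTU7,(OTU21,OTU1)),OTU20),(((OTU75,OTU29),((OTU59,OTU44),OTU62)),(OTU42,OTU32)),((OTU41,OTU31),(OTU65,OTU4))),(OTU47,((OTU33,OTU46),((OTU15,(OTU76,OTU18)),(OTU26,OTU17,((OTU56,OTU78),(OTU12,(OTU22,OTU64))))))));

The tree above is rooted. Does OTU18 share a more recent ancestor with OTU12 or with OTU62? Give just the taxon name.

OTU12

The MRCA of OTU18 and OTU12 subtends ((OTU15,(OTU76,OTU18)),(OTU26,OTU17,((OTU56,OTU78),(OTU12,(OTU22,OTU64))))) (10 taxa).
The MRCA of OTU18 and OTU62 is the root, subtending the entire tree (29 taxa).
The first is nested inside the second, so OTU18 shares a more recent common ancestor with OTU12.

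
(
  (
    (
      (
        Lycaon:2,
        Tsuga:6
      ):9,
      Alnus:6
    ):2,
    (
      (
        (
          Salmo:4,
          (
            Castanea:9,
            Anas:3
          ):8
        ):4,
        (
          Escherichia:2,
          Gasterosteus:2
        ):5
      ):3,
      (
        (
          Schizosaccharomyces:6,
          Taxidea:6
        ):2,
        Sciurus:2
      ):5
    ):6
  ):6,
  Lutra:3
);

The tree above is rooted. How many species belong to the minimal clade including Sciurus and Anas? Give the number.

The MRCA of Sciurus and Anas is the node subtending (((Salmo,(Castanea,Anas)),(Escherichia,Gasterosteus)),((Schizosaccharomyces,Taxidea),Sciurus)).
That clade contains 8 terminal taxa: Anas, Castanea, Escherichia, Gasterosteus, Salmo, Schizosaccharomyces, Sciurus, Taxidea.

8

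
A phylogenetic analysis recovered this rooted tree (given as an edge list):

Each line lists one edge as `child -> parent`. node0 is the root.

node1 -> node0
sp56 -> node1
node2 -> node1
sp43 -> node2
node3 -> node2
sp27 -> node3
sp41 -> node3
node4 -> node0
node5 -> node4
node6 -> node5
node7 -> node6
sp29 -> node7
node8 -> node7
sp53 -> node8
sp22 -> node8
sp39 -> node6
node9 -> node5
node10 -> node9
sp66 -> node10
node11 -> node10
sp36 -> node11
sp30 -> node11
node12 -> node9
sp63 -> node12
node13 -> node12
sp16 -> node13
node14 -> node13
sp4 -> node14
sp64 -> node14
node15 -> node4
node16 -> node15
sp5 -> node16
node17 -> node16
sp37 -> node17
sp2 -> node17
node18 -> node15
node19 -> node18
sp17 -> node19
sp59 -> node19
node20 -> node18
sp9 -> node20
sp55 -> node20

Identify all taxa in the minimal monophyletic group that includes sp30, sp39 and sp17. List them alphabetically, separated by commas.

sp16, sp17, sp2, sp22, sp29, sp30, sp36, sp37, sp39, sp4, sp5, sp53, sp55, sp59, sp63, sp64, sp66, sp9

Tracing sp30: it sits inside (sp36,sp30).
Tracing sp39: it sits inside ((sp29,(sp53,sp22)),sp39).
Tracing sp17: it sits inside (sp17,sp59).
The smallest clade enclosing all 3 is ((((sp29,(sp53,sp22)),sp39),((sp66,(sp36,sp30)),(sp63,(sp16,(sp4,sp64))))),((sp5,(sp37,sp2)),((sp17,sp59),(sp9,sp55)))); the answer is its 18 terminal taxa in alphabetical order.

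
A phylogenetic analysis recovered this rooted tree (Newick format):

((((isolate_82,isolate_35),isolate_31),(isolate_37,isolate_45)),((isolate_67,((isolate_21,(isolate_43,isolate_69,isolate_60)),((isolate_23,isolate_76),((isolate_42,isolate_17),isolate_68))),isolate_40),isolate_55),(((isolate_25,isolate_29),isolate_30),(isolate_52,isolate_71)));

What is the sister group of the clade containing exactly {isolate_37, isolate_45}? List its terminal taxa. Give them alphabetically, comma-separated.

The clade containing exactly {isolate_37, isolate_45} attaches to the tree at the node subtending (((isolate_82,isolate_35),isolate_31),(isolate_37,isolate_45)).
The other lineage descending from that same node — the sister group — is ((isolate_82,isolate_35),isolate_31); its 3 tips in alphabetical order are the answer.

isolate_31, isolate_35, isolate_82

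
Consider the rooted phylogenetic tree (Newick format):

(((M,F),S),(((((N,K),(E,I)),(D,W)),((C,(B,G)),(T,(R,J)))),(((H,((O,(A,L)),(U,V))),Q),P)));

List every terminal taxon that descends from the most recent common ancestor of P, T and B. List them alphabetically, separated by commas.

A, B, C, D, E, G, H, I, J, K, L, N, O, P, Q, R, T, U, V, W

Tracing P: it sits inside (((H,((O,(A,L)),(U,V))),Q),P).
Tracing T: it sits inside (T,(R,J)).
Tracing B: it sits inside (B,G).
The smallest clade enclosing all 3 is (((((N,K),(E,I)),(D,W)),((C,(B,G)),(T,(R,J)))),(((H,((O,(A,L)),(U,V))),Q),P)); the answer is its 20 terminal taxa in alphabetical order.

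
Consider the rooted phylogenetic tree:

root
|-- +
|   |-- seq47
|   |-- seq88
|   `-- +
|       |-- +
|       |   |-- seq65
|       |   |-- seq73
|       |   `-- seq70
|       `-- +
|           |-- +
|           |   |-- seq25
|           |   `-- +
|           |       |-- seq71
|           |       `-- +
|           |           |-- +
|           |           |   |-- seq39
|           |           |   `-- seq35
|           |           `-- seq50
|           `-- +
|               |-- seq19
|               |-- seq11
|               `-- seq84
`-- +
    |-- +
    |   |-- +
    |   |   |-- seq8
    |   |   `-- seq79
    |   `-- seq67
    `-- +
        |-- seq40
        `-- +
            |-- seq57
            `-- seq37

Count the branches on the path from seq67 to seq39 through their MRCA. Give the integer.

11

The MRCA of seq67 and seq39 is the root of the tree.
From seq67 up to that node: 3 branches. From seq39 up to the same node: 8 branches. Total: 3 + 8 = 11.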